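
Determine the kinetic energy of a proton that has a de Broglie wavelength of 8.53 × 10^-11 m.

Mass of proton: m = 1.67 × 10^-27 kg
1.81 × 10^-20 J (or 0.113 eV)

From λ = h/√(2mKE), we solve for KE:

λ² = h²/(2mKE)
KE = h²/(2mλ²)
KE = (6.626 × 10^-34 J·s)² / (2 × 1.67 × 10^-27 kg × (8.53 × 10^-11 m)²)
KE = 1.81 × 10^-20 J
KE = 0.113 eV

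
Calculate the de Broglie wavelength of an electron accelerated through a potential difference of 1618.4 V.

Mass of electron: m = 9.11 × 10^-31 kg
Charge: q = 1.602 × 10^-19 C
3.05 × 10^-11 m

When a particle is accelerated through voltage V, it gains kinetic energy KE = qV.

The de Broglie wavelength is then λ = h/√(2mqV):

λ = h/√(2mqV)
λ = (6.626 × 10^-34 J·s) / √(2 × 9.11 × 10^-31 kg × 1.602 × 10^-19 C × 1618.4 V)
λ = 3.05 × 10^-11 m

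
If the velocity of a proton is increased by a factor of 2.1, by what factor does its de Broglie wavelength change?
The wavelength decreases by a factor of 2.1.

From λ = h/(mv), the wavelength is inversely proportional to velocity:

λ ∝ 1/v

If v → 2.1v, then λ → λ/2.1

When velocity is increased by a factor of 2.1, the wavelength decreases by a factor of 2.1.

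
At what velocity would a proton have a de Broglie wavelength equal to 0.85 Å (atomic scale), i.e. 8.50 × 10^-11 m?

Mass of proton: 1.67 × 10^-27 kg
4.67 × 10^3 m/s

From λ = h/(mv), solve for v:

v = h/(mλ)
v = (6.626 × 10^-34 J·s) / (1.67 × 10^-27 kg × 8.50 × 10^-11 m)
v = 4.67 × 10^3 m/s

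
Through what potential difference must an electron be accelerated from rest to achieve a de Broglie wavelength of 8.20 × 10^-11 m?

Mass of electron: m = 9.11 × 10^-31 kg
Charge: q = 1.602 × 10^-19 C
224 V

From λ = h/√(2mqV), we solve for V:

λ² = h²/(2mqV)
V = h²/(2mqλ²)
V = (6.626 × 10^-34 J·s)² / (2 × 9.11 × 10^-31 kg × 1.602 × 10^-19 C × (8.20 × 10^-11 m)²)
V = 224 V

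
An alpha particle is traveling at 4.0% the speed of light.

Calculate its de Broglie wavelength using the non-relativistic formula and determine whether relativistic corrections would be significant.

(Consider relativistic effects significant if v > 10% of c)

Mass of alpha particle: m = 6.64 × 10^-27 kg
No, relativistic corrections are not needed.

Using the non-relativistic de Broglie formula λ = h/(mv):

v = 4.0% × c = 1.199 × 10^7 m/s

λ = h/(mv)
λ = (6.626 × 10^-34 J·s) / (6.64 × 10^-27 kg × 1.199 × 10^7 m/s)
λ = 8.32 × 10^-15 m

Since v = 4.0% of c < 10% of c, relativistic corrections are NOT significant and this non-relativistic result is a good approximation.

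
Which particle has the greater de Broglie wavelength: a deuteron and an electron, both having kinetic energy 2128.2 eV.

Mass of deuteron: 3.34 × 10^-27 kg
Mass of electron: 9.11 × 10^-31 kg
The electron has the longer wavelength.

Using λ = h/√(2mKE):

For deuteron: λ₁ = h/√(2m₁KE) = 4.39 × 10^-13 m
For electron: λ₂ = h/√(2m₂KE) = 2.66 × 10^-11 m

Since λ ∝ 1/√m at constant kinetic energy, the lighter particle has the longer wavelength.

The electron has the longer de Broglie wavelength.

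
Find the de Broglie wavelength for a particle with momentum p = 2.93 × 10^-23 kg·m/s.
2.26 × 10^-11 m

Using the de Broglie relation λ = h/p:

λ = h/p
λ = (6.626 × 10^-34 J·s) / (2.93 × 10^-23 kg·m/s)
λ = 2.26 × 10^-11 m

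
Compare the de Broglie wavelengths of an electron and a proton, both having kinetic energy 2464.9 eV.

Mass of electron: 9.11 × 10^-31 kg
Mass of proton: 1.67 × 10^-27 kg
The electron has the longer wavelength.

Using λ = h/√(2mKE):

For electron: λ₁ = h/√(2m₁KE) = 2.47 × 10^-11 m
For proton: λ₂ = h/√(2m₂KE) = 5.77 × 10^-13 m

Since λ ∝ 1/√m at constant kinetic energy, the lighter particle has the longer wavelength.

The electron has the longer de Broglie wavelength.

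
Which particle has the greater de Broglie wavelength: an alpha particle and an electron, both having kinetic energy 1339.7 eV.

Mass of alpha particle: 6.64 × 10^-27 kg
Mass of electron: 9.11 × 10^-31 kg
The electron has the longer wavelength.

Using λ = h/√(2mKE):

For alpha particle: λ₁ = h/√(2m₁KE) = 3.92 × 10^-13 m
For electron: λ₂ = h/√(2m₂KE) = 3.35 × 10^-11 m

Since λ ∝ 1/√m at constant kinetic energy, the lighter particle has the longer wavelength.

The electron has the longer de Broglie wavelength.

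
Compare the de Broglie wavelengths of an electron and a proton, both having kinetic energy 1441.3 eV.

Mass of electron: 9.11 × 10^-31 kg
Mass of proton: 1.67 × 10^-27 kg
The electron has the longer wavelength.

Using λ = h/√(2mKE):

For electron: λ₁ = h/√(2m₁KE) = 3.23 × 10^-11 m
For proton: λ₂ = h/√(2m₂KE) = 7.54 × 10^-13 m

Since λ ∝ 1/√m at constant kinetic energy, the lighter particle has the longer wavelength.

The electron has the longer de Broglie wavelength.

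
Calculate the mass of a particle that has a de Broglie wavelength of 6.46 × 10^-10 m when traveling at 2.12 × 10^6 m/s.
4.84 × 10^-31 kg

From the de Broglie relation λ = h/(mv), we solve for m:

m = h/(λv)
m = (6.626 × 10^-34 J·s) / (6.46 × 10^-10 m × 2.12 × 10^6 m/s)
m = 4.84 × 10^-31 kg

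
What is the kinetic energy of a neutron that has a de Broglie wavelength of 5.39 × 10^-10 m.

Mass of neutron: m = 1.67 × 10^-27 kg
4.52 × 10^-22 J (or 2.82 × 10^-3 eV)

From λ = h/√(2mKE), we solve for KE:

λ² = h²/(2mKE)
KE = h²/(2mλ²)
KE = (6.626 × 10^-34 J·s)² / (2 × 1.67 × 10^-27 kg × (5.39 × 10^-10 m)²)
KE = 4.52 × 10^-22 J
KE = 2.82 × 10^-3 eV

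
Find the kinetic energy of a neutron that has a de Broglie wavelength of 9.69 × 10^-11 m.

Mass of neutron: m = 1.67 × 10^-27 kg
1.40 × 10^-20 J (or 0.0874 eV)

From λ = h/√(2mKE), we solve for KE:

λ² = h²/(2mKE)
KE = h²/(2mλ²)
KE = (6.626 × 10^-34 J·s)² / (2 × 1.67 × 10^-27 kg × (9.69 × 10^-11 m)²)
KE = 1.40 × 10^-20 J
KE = 0.0874 eV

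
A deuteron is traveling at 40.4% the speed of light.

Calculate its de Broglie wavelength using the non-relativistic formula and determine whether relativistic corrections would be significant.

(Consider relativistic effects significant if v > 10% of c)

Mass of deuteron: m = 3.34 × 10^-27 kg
Yes, relativistic corrections are needed.

Using the non-relativistic de Broglie formula λ = h/(mv):

v = 40.4% × c = 1.211 × 10^8 m/s

λ = h/(mv)
λ = (6.626 × 10^-34 J·s) / (3.34 × 10^-27 kg × 1.211 × 10^8 m/s)
λ = 1.64 × 10^-15 m

Since v = 40.4% of c > 10% of c, relativistic corrections ARE significant and the actual wavelength would differ from this non-relativistic estimate.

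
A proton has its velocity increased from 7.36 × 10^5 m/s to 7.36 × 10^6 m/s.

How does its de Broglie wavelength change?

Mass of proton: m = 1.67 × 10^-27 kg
The wavelength decreases by a factor of 10.

Using λ = h/(mv):

Initial wavelength: λ₁ = h/(mv₁) = 5.39 × 10^-13 m
Final wavelength: λ₂ = h/(mv₂) = 5.39 × 10^-14 m

Since λ ∝ 1/v, when velocity increases by a factor of 10, the wavelength decreases by a factor of 10.

λ₂/λ₁ = v₁/v₂ = 1/10

The wavelength decreases by a factor of 10.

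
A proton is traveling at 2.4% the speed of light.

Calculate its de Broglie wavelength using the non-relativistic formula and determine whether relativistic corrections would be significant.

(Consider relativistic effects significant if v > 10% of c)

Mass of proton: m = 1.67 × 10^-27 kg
No, relativistic corrections are not needed.

Using the non-relativistic de Broglie formula λ = h/(mv):

v = 2.4% × c = 7.195 × 10^6 m/s

λ = h/(mv)
λ = (6.626 × 10^-34 J·s) / (1.67 × 10^-27 kg × 7.195 × 10^6 m/s)
λ = 5.51 × 10^-14 m

Since v = 2.4% of c < 10% of c, relativistic corrections are NOT significant and this non-relativistic result is a good approximation.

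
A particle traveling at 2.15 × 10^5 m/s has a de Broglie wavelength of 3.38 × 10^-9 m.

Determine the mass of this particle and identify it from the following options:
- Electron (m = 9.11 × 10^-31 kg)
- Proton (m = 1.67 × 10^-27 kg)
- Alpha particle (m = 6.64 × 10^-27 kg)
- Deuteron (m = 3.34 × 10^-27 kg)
The particle is an electron.

From λ = h/(mv), solve for mass:

m = h/(λv)
m = (6.626 × 10^-34 J·s) / (3.38 × 10^-9 m × 2.15 × 10^5 m/s)
m = 9.12 × 10^-31 kg

Comparing with the listed masses, this is closest to an electron.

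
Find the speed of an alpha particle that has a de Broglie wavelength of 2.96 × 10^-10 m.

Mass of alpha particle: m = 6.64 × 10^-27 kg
3.37 × 10^2 m/s

From the de Broglie relation λ = h/(mv), we solve for v:

v = h/(mλ)
v = (6.626 × 10^-34 J·s) / (6.64 × 10^-27 kg × 2.96 × 10^-10 m)
v = 3.37 × 10^2 m/s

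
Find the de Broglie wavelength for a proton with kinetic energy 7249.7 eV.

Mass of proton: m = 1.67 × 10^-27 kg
3.36 × 10^-13 m

Using λ = h/√(2mKE):

First convert KE to Joules: KE = 7249.7 eV = 1.162 × 10^-15 J

λ = h/√(2mKE)
λ = (6.626 × 10^-34 J·s) / √(2 × 1.67 × 10^-27 kg × 1.162 × 10^-15 J)
λ = 3.36 × 10^-13 m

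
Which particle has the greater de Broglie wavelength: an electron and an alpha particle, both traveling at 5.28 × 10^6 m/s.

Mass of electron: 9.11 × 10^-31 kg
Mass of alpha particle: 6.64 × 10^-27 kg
The electron has the longer wavelength.

Using λ = h/(mv), since both particles have the same velocity, the wavelength depends only on mass.

For electron: λ₁ = h/(m₁v) = 1.38 × 10^-10 m
For alpha particle: λ₂ = h/(m₂v) = 1.89 × 10^-14 m

Since λ ∝ 1/m at constant velocity, the lighter particle has the longer wavelength.

The electron has the longer de Broglie wavelength.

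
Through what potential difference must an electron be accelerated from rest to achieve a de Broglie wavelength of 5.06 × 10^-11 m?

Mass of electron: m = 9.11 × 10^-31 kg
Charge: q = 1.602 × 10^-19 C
587 V

From λ = h/√(2mqV), we solve for V:

λ² = h²/(2mqV)
V = h²/(2mqλ²)
V = (6.626 × 10^-34 J·s)² / (2 × 9.11 × 10^-31 kg × 1.602 × 10^-19 C × (5.06 × 10^-11 m)²)
V = 587 V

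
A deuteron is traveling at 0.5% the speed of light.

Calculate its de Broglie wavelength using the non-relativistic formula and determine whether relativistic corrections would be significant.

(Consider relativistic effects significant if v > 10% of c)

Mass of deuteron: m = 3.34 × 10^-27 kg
No, relativistic corrections are not needed.

Using the non-relativistic de Broglie formula λ = h/(mv):

v = 0.5% × c = 1.499 × 10^6 m/s

λ = h/(mv)
λ = (6.626 × 10^-34 J·s) / (3.34 × 10^-27 kg × 1.499 × 10^6 m/s)
λ = 1.32 × 10^-13 m

Since v = 0.5% of c < 10% of c, relativistic corrections are NOT significant and this non-relativistic result is a good approximation.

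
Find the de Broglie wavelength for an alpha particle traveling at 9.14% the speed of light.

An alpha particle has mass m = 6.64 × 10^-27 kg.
3.64 × 10^-15 m

Using the de Broglie relation λ = h/(mv):

v = 9.14% × c = 2.740 × 10^7 m/s

λ = h/(mv)
λ = (6.626 × 10^-34 J·s) / (6.64 × 10^-27 kg × 2.740 × 10^7 m/s)
λ = 3.64 × 10^-15 m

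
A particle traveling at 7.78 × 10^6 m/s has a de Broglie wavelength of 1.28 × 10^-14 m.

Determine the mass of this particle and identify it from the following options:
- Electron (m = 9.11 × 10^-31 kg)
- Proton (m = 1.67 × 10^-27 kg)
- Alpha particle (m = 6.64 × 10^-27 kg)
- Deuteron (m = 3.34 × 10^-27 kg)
The particle is an alpha particle.

From λ = h/(mv), solve for mass:

m = h/(λv)
m = (6.626 × 10^-34 J·s) / (1.28 × 10^-14 m × 7.78 × 10^6 m/s)
m = 6.65 × 10^-27 kg

Comparing with the listed masses, this is closest to an alpha particle.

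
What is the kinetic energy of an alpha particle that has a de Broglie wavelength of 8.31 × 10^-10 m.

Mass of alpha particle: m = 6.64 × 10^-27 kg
4.79 × 10^-23 J (or 2.99 × 10^-4 eV)

From λ = h/√(2mKE), we solve for KE:

λ² = h²/(2mKE)
KE = h²/(2mλ²)
KE = (6.626 × 10^-34 J·s)² / (2 × 6.64 × 10^-27 kg × (8.31 × 10^-10 m)²)
KE = 4.79 × 10^-23 J
KE = 2.99 × 10^-4 eV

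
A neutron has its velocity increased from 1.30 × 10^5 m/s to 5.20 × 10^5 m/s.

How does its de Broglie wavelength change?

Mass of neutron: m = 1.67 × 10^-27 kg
The wavelength decreases by a factor of 4.

Using λ = h/(mv):

Initial wavelength: λ₁ = h/(mv₁) = 3.05 × 10^-12 m
Final wavelength: λ₂ = h/(mv₂) = 7.63 × 10^-13 m

Since λ ∝ 1/v, when velocity increases by a factor of 4, the wavelength decreases by a factor of 4.

λ₂/λ₁ = v₁/v₂ = 1/4

The wavelength decreases by a factor of 4.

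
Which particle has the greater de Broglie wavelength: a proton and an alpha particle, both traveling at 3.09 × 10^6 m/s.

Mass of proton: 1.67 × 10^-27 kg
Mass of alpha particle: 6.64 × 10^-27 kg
The proton has the longer wavelength.

Using λ = h/(mv), since both particles have the same velocity, the wavelength depends only on mass.

For proton: λ₁ = h/(m₁v) = 1.28 × 10^-13 m
For alpha particle: λ₂ = h/(m₂v) = 3.23 × 10^-14 m

Since λ ∝ 1/m at constant velocity, the lighter particle has the longer wavelength.

The proton has the longer de Broglie wavelength.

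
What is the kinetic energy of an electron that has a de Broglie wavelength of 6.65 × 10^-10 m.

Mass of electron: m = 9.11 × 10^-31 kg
5.45 × 10^-19 J (or 3.40 eV)

From λ = h/√(2mKE), we solve for KE:

λ² = h²/(2mKE)
KE = h²/(2mλ²)
KE = (6.626 × 10^-34 J·s)² / (2 × 9.11 × 10^-31 kg × (6.65 × 10^-10 m)²)
KE = 5.45 × 10^-19 J
KE = 3.40 eV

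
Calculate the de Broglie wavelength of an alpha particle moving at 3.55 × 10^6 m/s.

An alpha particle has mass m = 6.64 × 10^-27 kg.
2.81 × 10^-14 m

Using the de Broglie relation λ = h/(mv):

λ = h/(mv)
λ = (6.626 × 10^-34 J·s) / (6.64 × 10^-27 kg × 3.55 × 10^6 m/s)
λ = 2.81 × 10^-14 m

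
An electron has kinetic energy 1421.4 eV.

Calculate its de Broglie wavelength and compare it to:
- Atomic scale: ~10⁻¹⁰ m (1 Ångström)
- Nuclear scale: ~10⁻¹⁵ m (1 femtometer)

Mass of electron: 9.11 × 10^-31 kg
λ = 3.25 × 10^-11 m, which is between nuclear and atomic scales.

Using λ = h/√(2mKE):

KE = 1421.4 eV = 2.277 × 10^-16 J

λ = h/√(2mKE)
λ = (6.626 × 10^-34 J·s) / √(2 × 9.11 × 10^-31 kg × 2.277 × 10^-16 J)
λ = 3.25 × 10^-11 m

Comparison:
- Atomic scale (10⁻¹⁰ m): λ is 0.33× this size
- Nuclear scale (10⁻¹⁵ m): λ is 3.3e+04× this size

The wavelength is between nuclear and atomic scales.

This wavelength is appropriate for probing atomic structure but too large for nuclear physics experiments.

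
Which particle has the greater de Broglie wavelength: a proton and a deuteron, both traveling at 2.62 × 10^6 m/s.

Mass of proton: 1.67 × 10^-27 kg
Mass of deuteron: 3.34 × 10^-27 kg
The proton has the longer wavelength.

Using λ = h/(mv), since both particles have the same velocity, the wavelength depends only on mass.

For proton: λ₁ = h/(m₁v) = 1.51 × 10^-13 m
For deuteron: λ₂ = h/(m₂v) = 7.57 × 10^-14 m

Since λ ∝ 1/m at constant velocity, the lighter particle has the longer wavelength.

The proton has the longer de Broglie wavelength.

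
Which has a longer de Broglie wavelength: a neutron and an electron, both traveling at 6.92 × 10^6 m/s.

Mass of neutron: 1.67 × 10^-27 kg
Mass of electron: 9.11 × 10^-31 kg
The electron has the longer wavelength.

Using λ = h/(mv), since both particles have the same velocity, the wavelength depends only on mass.

For neutron: λ₁ = h/(m₁v) = 5.73 × 10^-14 m
For electron: λ₂ = h/(m₂v) = 1.05 × 10^-10 m

Since λ ∝ 1/m at constant velocity, the lighter particle has the longer wavelength.

The electron has the longer de Broglie wavelength.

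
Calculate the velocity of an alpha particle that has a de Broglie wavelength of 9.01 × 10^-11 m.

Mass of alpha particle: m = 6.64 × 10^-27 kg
1.11 × 10^3 m/s

From the de Broglie relation λ = h/(mv), we solve for v:

v = h/(mλ)
v = (6.626 × 10^-34 J·s) / (6.64 × 10^-27 kg × 9.01 × 10^-11 m)
v = 1.11 × 10^3 m/s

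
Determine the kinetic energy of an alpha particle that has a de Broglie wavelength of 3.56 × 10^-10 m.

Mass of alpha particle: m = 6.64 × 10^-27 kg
2.61 × 10^-22 J (or 1.63 × 10^-3 eV)

From λ = h/√(2mKE), we solve for KE:

λ² = h²/(2mKE)
KE = h²/(2mλ²)
KE = (6.626 × 10^-34 J·s)² / (2 × 6.64 × 10^-27 kg × (3.56 × 10^-10 m)²)
KE = 2.61 × 10^-22 J
KE = 1.63 × 10^-3 eV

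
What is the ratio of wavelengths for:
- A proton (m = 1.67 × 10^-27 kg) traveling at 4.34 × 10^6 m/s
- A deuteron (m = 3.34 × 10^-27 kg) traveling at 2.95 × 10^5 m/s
λ₁/λ₂ = 0.136

Using λ = h/(mv):

λ₁ = h/(m₁v₁) = 9.14 × 10^-14 m
λ₂ = h/(m₂v₂) = 6.72 × 10^-13 m

Ratio λ₁/λ₂ = (m₂v₂)/(m₁v₁)
         = (3.34 × 10^-27 kg × 2.95 × 10^5 m/s) / (1.67 × 10^-27 kg × 4.34 × 10^6 m/s)
         = 0.136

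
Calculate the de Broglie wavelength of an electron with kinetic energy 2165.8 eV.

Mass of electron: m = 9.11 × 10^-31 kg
2.64 × 10^-11 m

Using λ = h/√(2mKE):

First convert KE to Joules: KE = 2165.8 eV = 3.470 × 10^-16 J

λ = h/√(2mKE)
λ = (6.626 × 10^-34 J·s) / √(2 × 9.11 × 10^-31 kg × 3.470 × 10^-16 J)
λ = 2.64 × 10^-11 m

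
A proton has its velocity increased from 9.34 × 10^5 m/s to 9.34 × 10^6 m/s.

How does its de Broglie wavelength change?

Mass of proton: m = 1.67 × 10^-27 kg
The wavelength decreases by a factor of 10.

Using λ = h/(mv):

Initial wavelength: λ₁ = h/(mv₁) = 4.25 × 10^-13 m
Final wavelength: λ₂ = h/(mv₂) = 4.25 × 10^-14 m

Since λ ∝ 1/v, when velocity increases by a factor of 10, the wavelength decreases by a factor of 10.

λ₂/λ₁ = v₁/v₂ = 1/10

The wavelength decreases by a factor of 10.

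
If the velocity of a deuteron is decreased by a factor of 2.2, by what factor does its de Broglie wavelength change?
The wavelength increases by a factor of 2.2.

From λ = h/(mv), the wavelength is inversely proportional to velocity:

λ ∝ 1/v

If v → v/2.2, then λ → 2.2λ

When velocity is decreased by a factor of 2.2, the wavelength increases by a factor of 2.2.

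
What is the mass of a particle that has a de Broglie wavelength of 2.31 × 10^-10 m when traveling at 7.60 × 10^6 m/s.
3.77 × 10^-31 kg

From the de Broglie relation λ = h/(mv), we solve for m:

m = h/(λv)
m = (6.626 × 10^-34 J·s) / (2.31 × 10^-10 m × 7.60 × 10^6 m/s)
m = 3.77 × 10^-31 kg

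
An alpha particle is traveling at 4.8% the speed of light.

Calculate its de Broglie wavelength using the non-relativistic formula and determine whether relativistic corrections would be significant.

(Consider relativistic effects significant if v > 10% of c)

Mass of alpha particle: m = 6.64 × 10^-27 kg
No, relativistic corrections are not needed.

Using the non-relativistic de Broglie formula λ = h/(mv):

v = 4.8% × c = 1.439 × 10^7 m/s

λ = h/(mv)
λ = (6.626 × 10^-34 J·s) / (6.64 × 10^-27 kg × 1.439 × 10^7 m/s)
λ = 6.93 × 10^-15 m

Since v = 4.8% of c < 10% of c, relativistic corrections are NOT significant and this non-relativistic result is a good approximation.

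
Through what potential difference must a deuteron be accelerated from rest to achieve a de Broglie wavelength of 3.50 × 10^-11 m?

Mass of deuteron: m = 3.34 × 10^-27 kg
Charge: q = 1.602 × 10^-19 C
3.35 × 10^-1 V

From λ = h/√(2mqV), we solve for V:

λ² = h²/(2mqV)
V = h²/(2mqλ²)
V = (6.626 × 10^-34 J·s)² / (2 × 3.34 × 10^-27 kg × 1.602 × 10^-19 C × (3.50 × 10^-11 m)²)
V = 3.35 × 10^-1 V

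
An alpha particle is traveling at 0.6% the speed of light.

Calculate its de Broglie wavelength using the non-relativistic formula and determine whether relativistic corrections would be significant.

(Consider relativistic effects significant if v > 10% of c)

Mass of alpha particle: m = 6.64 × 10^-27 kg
No, relativistic corrections are not needed.

Using the non-relativistic de Broglie formula λ = h/(mv):

v = 0.6% × c = 1.799 × 10^6 m/s

λ = h/(mv)
λ = (6.626 × 10^-34 J·s) / (6.64 × 10^-27 kg × 1.799 × 10^6 m/s)
λ = 5.55 × 10^-14 m

Since v = 0.6% of c < 10% of c, relativistic corrections are NOT significant and this non-relativistic result is a good approximation.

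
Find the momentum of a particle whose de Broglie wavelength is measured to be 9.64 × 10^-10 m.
6.87 × 10^-25 kg·m/s

From the de Broglie relation λ = h/p, we solve for p:

p = h/λ
p = (6.626 × 10^-34 J·s) / (9.64 × 10^-10 m)
p = 6.87 × 10^-25 kg·m/s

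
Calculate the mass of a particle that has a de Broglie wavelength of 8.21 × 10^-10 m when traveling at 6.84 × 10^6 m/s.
1.18 × 10^-31 kg

From the de Broglie relation λ = h/(mv), we solve for m:

m = h/(λv)
m = (6.626 × 10^-34 J·s) / (8.21 × 10^-10 m × 6.84 × 10^6 m/s)
m = 1.18 × 10^-31 kg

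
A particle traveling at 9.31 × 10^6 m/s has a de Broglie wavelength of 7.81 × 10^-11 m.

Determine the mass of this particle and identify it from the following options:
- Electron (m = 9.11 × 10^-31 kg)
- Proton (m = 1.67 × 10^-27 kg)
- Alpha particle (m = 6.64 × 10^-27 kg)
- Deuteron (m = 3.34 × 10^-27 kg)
The particle is an electron.

From λ = h/(mv), solve for mass:

m = h/(λv)
m = (6.626 × 10^-34 J·s) / (7.81 × 10^-11 m × 9.31 × 10^6 m/s)
m = 9.11 × 10^-31 kg

Comparing with the listed masses, this is closest to an electron.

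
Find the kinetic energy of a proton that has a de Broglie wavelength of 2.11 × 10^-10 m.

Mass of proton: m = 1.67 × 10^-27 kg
2.95 × 10^-21 J (or 0.0184 eV)

From λ = h/√(2mKE), we solve for KE:

λ² = h²/(2mKE)
KE = h²/(2mλ²)
KE = (6.626 × 10^-34 J·s)² / (2 × 1.67 × 10^-27 kg × (2.11 × 10^-10 m)²)
KE = 2.95 × 10^-21 J
KE = 0.0184 eV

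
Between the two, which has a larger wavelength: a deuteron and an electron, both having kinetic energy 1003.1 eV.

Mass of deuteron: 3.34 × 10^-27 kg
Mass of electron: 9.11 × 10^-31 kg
The electron has the longer wavelength.

Using λ = h/√(2mKE):

For deuteron: λ₁ = h/√(2m₁KE) = 6.39 × 10^-13 m
For electron: λ₂ = h/√(2m₂KE) = 3.87 × 10^-11 m

Since λ ∝ 1/√m at constant kinetic energy, the lighter particle has the longer wavelength.

The electron has the longer de Broglie wavelength.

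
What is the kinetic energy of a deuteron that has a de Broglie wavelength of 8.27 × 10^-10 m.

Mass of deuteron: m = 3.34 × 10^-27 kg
9.61 × 10^-23 J (or 6.00 × 10^-4 eV)

From λ = h/√(2mKE), we solve for KE:

λ² = h²/(2mKE)
KE = h²/(2mλ²)
KE = (6.626 × 10^-34 J·s)² / (2 × 3.34 × 10^-27 kg × (8.27 × 10^-10 m)²)
KE = 9.61 × 10^-23 J
KE = 6.00 × 10^-4 eV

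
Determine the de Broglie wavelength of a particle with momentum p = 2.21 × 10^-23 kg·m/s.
3.00 × 10^-11 m

Using the de Broglie relation λ = h/p:

λ = h/p
λ = (6.626 × 10^-34 J·s) / (2.21 × 10^-23 kg·m/s)
λ = 3.00 × 10^-11 m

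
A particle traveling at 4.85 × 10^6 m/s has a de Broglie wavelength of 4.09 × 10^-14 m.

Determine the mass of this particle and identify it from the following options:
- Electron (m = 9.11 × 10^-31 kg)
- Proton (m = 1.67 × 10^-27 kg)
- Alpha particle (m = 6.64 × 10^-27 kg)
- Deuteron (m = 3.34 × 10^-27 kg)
The particle is a deuteron.

From λ = h/(mv), solve for mass:

m = h/(λv)
m = (6.626 × 10^-34 J·s) / (4.09 × 10^-14 m × 4.85 × 10^6 m/s)
m = 3.34 × 10^-27 kg

Comparing with the listed masses, this is closest to a deuteron.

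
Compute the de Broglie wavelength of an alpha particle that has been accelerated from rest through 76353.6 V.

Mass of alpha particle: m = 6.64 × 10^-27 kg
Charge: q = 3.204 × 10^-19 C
3.68 × 10^-14 m

When a particle is accelerated through voltage V, it gains kinetic energy KE = qV.

The de Broglie wavelength is then λ = h/√(2mqV):

λ = h/√(2mqV)
λ = (6.626 × 10^-34 J·s) / √(2 × 6.64 × 10^-27 kg × 3.204 × 10^-19 C × 76353.6 V)
λ = 3.68 × 10^-14 m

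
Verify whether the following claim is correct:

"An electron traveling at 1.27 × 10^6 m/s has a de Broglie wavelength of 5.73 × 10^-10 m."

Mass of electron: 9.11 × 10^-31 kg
True

The claim is correct.

Using λ = h/(mv):
λ = (6.626 × 10^-34 J·s) / (9.11 × 10^-31 kg × 1.27 × 10^6 m/s)
λ = 5.73 × 10^-10 m

This matches the claimed value.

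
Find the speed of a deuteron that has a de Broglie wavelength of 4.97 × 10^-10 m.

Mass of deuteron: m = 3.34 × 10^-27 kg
3.99 × 10^2 m/s

From the de Broglie relation λ = h/(mv), we solve for v:

v = h/(mλ)
v = (6.626 × 10^-34 J·s) / (3.34 × 10^-27 kg × 4.97 × 10^-10 m)
v = 3.99 × 10^2 m/s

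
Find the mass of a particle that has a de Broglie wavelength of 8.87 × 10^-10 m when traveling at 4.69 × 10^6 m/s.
1.59 × 10^-31 kg

From the de Broglie relation λ = h/(mv), we solve for m:

m = h/(λv)
m = (6.626 × 10^-34 J·s) / (8.87 × 10^-10 m × 4.69 × 10^6 m/s)
m = 1.59 × 10^-31 kg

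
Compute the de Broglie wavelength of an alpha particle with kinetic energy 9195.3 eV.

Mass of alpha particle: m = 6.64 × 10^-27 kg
1.50 × 10^-13 m

Using λ = h/√(2mKE):

First convert KE to Joules: KE = 9195.3 eV = 1.473 × 10^-15 J

λ = h/√(2mKE)
λ = (6.626 × 10^-34 J·s) / √(2 × 6.64 × 10^-27 kg × 1.473 × 10^-15 J)
λ = 1.50 × 10^-13 m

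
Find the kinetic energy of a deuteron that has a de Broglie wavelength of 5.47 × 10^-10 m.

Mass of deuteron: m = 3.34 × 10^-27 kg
2.20 × 10^-22 J (or 1.37 × 10^-3 eV)

From λ = h/√(2mKE), we solve for KE:

λ² = h²/(2mKE)
KE = h²/(2mλ²)
KE = (6.626 × 10^-34 J·s)² / (2 × 3.34 × 10^-27 kg × (5.47 × 10^-10 m)²)
KE = 2.20 × 10^-22 J
KE = 1.37 × 10^-3 eV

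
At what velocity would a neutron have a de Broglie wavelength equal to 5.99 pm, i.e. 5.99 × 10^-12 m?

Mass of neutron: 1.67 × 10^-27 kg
6.62 × 10^4 m/s

From λ = h/(mv), solve for v:

v = h/(mλ)
v = (6.626 × 10^-34 J·s) / (1.67 × 10^-27 kg × 5.99 × 10^-12 m)
v = 6.62 × 10^4 m/s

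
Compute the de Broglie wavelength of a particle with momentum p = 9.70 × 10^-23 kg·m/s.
6.83 × 10^-12 m

Using the de Broglie relation λ = h/p:

λ = h/p
λ = (6.626 × 10^-34 J·s) / (9.70 × 10^-23 kg·m/s)
λ = 6.83 × 10^-12 m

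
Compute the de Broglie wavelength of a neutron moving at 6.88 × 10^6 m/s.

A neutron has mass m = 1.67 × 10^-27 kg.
5.77 × 10^-14 m

Using the de Broglie relation λ = h/(mv):

λ = h/(mv)
λ = (6.626 × 10^-34 J·s) / (1.67 × 10^-27 kg × 6.88 × 10^6 m/s)
λ = 5.77 × 10^-14 m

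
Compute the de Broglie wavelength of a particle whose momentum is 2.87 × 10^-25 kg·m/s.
2.31 × 10^-9 m

Using the de Broglie relation λ = h/p:

λ = h/p
λ = (6.626 × 10^-34 J·s) / (2.87 × 10^-25 kg·m/s)
λ = 2.31 × 10^-9 m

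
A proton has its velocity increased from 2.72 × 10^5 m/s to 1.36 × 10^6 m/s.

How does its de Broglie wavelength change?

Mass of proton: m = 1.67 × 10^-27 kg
The wavelength decreases by a factor of 5.

Using λ = h/(mv):

Initial wavelength: λ₁ = h/(mv₁) = 1.46 × 10^-12 m
Final wavelength: λ₂ = h/(mv₂) = 2.92 × 10^-13 m

Since λ ∝ 1/v, when velocity increases by a factor of 5, the wavelength decreases by a factor of 5.

λ₂/λ₁ = v₁/v₂ = 1/5

The wavelength decreases by a factor of 5.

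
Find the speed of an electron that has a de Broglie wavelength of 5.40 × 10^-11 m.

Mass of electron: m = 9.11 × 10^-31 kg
1.35 × 10^7 m/s

From the de Broglie relation λ = h/(mv), we solve for v:

v = h/(mλ)
v = (6.626 × 10^-34 J·s) / (9.11 × 10^-31 kg × 5.40 × 10^-11 m)
v = 1.35 × 10^7 m/s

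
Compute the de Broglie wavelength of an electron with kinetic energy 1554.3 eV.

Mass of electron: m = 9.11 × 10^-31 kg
3.11 × 10^-11 m

Using λ = h/√(2mKE):

First convert KE to Joules: KE = 1554.3 eV = 2.490 × 10^-16 J

λ = h/√(2mKE)
λ = (6.626 × 10^-34 J·s) / √(2 × 9.11 × 10^-31 kg × 2.490 × 10^-16 J)
λ = 3.11 × 10^-11 m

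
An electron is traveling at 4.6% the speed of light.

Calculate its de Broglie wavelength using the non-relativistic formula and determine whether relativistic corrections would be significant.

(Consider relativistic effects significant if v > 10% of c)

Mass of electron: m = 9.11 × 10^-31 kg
No, relativistic corrections are not needed.

Using the non-relativistic de Broglie formula λ = h/(mv):

v = 4.6% × c = 1.379 × 10^7 m/s

λ = h/(mv)
λ = (6.626 × 10^-34 J·s) / (9.11 × 10^-31 kg × 1.379 × 10^7 m/s)
λ = 5.27 × 10^-11 m

Since v = 4.6% of c < 10% of c, relativistic corrections are NOT significant and this non-relativistic result is a good approximation.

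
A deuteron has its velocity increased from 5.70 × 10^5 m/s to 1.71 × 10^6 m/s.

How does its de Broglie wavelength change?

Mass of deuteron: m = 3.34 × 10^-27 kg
The wavelength decreases by a factor of 3.

Using λ = h/(mv):

Initial wavelength: λ₁ = h/(mv₁) = 3.48 × 10^-13 m
Final wavelength: λ₂ = h/(mv₂) = 1.16 × 10^-13 m

Since λ ∝ 1/v, when velocity increases by a factor of 3, the wavelength decreases by a factor of 3.

λ₂/λ₁ = v₁/v₂ = 1/3

The wavelength decreases by a factor of 3.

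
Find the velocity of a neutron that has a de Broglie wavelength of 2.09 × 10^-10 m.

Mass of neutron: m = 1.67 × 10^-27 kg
1.90 × 10^3 m/s

From the de Broglie relation λ = h/(mv), we solve for v:

v = h/(mλ)
v = (6.626 × 10^-34 J·s) / (1.67 × 10^-27 kg × 2.09 × 10^-10 m)
v = 1.90 × 10^3 m/s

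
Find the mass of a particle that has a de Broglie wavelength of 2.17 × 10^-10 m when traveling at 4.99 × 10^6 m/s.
6.12 × 10^-31 kg

From the de Broglie relation λ = h/(mv), we solve for m:

m = h/(λv)
m = (6.626 × 10^-34 J·s) / (2.17 × 10^-10 m × 4.99 × 10^6 m/s)
m = 6.12 × 10^-31 kg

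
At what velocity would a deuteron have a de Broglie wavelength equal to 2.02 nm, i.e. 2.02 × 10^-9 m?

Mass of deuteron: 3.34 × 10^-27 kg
9.82 × 10^1 m/s

From λ = h/(mv), solve for v:

v = h/(mλ)
v = (6.626 × 10^-34 J·s) / (3.34 × 10^-27 kg × 2.02 × 10^-9 m)
v = 9.82 × 10^1 m/s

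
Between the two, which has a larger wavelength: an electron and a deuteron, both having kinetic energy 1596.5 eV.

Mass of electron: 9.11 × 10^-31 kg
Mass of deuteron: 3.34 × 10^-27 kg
The electron has the longer wavelength.

Using λ = h/√(2mKE):

For electron: λ₁ = h/√(2m₁KE) = 3.07 × 10^-11 m
For deuteron: λ₂ = h/√(2m₂KE) = 5.07 × 10^-13 m

Since λ ∝ 1/√m at constant kinetic energy, the lighter particle has the longer wavelength.

The electron has the longer de Broglie wavelength.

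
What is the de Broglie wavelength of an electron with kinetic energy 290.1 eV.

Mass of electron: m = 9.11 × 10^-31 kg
7.20 × 10^-11 m

Using λ = h/√(2mKE):

First convert KE to Joules: KE = 290.1 eV = 4.648 × 10^-17 J

λ = h/√(2mKE)
λ = (6.626 × 10^-34 J·s) / √(2 × 9.11 × 10^-31 kg × 4.648 × 10^-17 J)
λ = 7.20 × 10^-11 m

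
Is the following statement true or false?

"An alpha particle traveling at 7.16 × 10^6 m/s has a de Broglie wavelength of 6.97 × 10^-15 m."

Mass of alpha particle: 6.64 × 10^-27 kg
False

The claim is incorrect.

Using λ = h/(mv):
λ = (6.626 × 10^-34 J·s) / (6.64 × 10^-27 kg × 7.16 × 10^6 m/s)
λ = 1.39 × 10^-14 m

The actual wavelength differs from the claimed 6.97 × 10^-15 m.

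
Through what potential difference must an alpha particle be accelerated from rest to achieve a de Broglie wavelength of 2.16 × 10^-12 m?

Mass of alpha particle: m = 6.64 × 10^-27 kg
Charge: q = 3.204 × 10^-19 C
22.1 V

From λ = h/√(2mqV), we solve for V:

λ² = h²/(2mqV)
V = h²/(2mqλ²)
V = (6.626 × 10^-34 J·s)² / (2 × 6.64 × 10^-27 kg × 3.204 × 10^-19 C × (2.16 × 10^-12 m)²)
V = 22.1 V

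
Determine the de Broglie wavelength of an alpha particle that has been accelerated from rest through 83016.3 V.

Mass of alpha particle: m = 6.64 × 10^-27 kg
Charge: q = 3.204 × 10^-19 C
3.53 × 10^-14 m

When a particle is accelerated through voltage V, it gains kinetic energy KE = qV.

The de Broglie wavelength is then λ = h/√(2mqV):

λ = h/√(2mqV)
λ = (6.626 × 10^-34 J·s) / √(2 × 6.64 × 10^-27 kg × 3.204 × 10^-19 C × 83016.3 V)
λ = 3.53 × 10^-14 m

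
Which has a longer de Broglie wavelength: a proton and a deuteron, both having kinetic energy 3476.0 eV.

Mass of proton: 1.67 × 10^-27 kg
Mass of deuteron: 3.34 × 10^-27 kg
The proton has the longer wavelength.

Using λ = h/√(2mKE):

For proton: λ₁ = h/√(2m₁KE) = 4.86 × 10^-13 m
For deuteron: λ₂ = h/√(2m₂KE) = 3.44 × 10^-13 m

Since λ ∝ 1/√m at constant kinetic energy, the lighter particle has the longer wavelength.

The proton has the longer de Broglie wavelength.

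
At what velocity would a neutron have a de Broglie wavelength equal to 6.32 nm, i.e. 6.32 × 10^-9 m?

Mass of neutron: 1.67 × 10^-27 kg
6.28 × 10^1 m/s

From λ = h/(mv), solve for v:

v = h/(mλ)
v = (6.626 × 10^-34 J·s) / (1.67 × 10^-27 kg × 6.32 × 10^-9 m)
v = 6.28 × 10^1 m/s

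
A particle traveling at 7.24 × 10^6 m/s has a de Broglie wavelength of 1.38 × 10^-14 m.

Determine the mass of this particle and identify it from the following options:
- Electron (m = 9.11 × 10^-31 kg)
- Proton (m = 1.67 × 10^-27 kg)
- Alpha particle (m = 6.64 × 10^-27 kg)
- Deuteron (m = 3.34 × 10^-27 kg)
The particle is an alpha particle.

From λ = h/(mv), solve for mass:

m = h/(λv)
m = (6.626 × 10^-34 J·s) / (1.38 × 10^-14 m × 7.24 × 10^6 m/s)
m = 6.63 × 10^-27 kg

Comparing with the listed masses, this is closest to an alpha particle.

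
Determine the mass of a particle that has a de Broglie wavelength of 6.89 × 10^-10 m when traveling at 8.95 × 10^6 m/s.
1.07 × 10^-31 kg

From the de Broglie relation λ = h/(mv), we solve for m:

m = h/(λv)
m = (6.626 × 10^-34 J·s) / (6.89 × 10^-10 m × 8.95 × 10^6 m/s)
m = 1.07 × 10^-31 kg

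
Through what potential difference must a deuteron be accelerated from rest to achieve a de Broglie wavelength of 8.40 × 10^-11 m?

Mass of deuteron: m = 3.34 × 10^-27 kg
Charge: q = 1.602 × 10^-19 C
5.81 × 10^-2 V

From λ = h/√(2mqV), we solve for V:

λ² = h²/(2mqV)
V = h²/(2mqλ²)
V = (6.626 × 10^-34 J·s)² / (2 × 3.34 × 10^-27 kg × 1.602 × 10^-19 C × (8.40 × 10^-11 m)²)
V = 5.81 × 10^-2 V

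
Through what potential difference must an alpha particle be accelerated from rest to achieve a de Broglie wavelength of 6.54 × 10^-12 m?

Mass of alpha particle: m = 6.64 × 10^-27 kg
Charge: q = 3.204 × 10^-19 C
2.41 V

From λ = h/√(2mqV), we solve for V:

λ² = h²/(2mqV)
V = h²/(2mqλ²)
V = (6.626 × 10^-34 J·s)² / (2 × 6.64 × 10^-27 kg × 3.204 × 10^-19 C × (6.54 × 10^-12 m)²)
V = 2.41 V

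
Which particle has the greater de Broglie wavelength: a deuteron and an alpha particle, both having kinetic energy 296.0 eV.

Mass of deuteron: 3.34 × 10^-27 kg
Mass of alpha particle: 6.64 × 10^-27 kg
The deuteron has the longer wavelength.

Using λ = h/√(2mKE):

For deuteron: λ₁ = h/√(2m₁KE) = 1.18 × 10^-12 m
For alpha particle: λ₂ = h/√(2m₂KE) = 8.35 × 10^-13 m

Since λ ∝ 1/√m at constant kinetic energy, the lighter particle has the longer wavelength.

The deuteron has the longer de Broglie wavelength.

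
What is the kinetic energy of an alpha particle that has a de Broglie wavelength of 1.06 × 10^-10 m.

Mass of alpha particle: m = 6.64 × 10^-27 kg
2.94 × 10^-21 J (or 0.0184 eV)

From λ = h/√(2mKE), we solve for KE:

λ² = h²/(2mKE)
KE = h²/(2mλ²)
KE = (6.626 × 10^-34 J·s)² / (2 × 6.64 × 10^-27 kg × (1.06 × 10^-10 m)²)
KE = 2.94 × 10^-21 J
KE = 0.0184 eV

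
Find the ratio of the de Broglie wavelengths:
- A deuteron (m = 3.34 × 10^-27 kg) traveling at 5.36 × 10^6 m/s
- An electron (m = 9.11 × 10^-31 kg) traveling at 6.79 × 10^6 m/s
λ₁/λ₂ = 3.46 × 10^-4

Using λ = h/(mv):

λ₁ = h/(m₁v₁) = 3.70 × 10^-14 m
λ₂ = h/(m₂v₂) = 1.07 × 10^-10 m

Ratio λ₁/λ₂ = (m₂v₂)/(m₁v₁)
         = (9.11 × 10^-31 kg × 6.79 × 10^6 m/s) / (3.34 × 10^-27 kg × 5.36 × 10^6 m/s)
         = 3.46 × 10^-4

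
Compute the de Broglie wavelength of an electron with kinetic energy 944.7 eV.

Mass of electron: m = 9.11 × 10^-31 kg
3.99 × 10^-11 m

Using λ = h/√(2mKE):

First convert KE to Joules: KE = 944.7 eV = 1.514 × 10^-16 J

λ = h/√(2mKE)
λ = (6.626 × 10^-34 J·s) / √(2 × 9.11 × 10^-31 kg × 1.514 × 10^-16 J)
λ = 3.99 × 10^-11 m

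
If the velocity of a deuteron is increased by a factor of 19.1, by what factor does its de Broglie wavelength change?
The wavelength decreases by a factor of 19.1.

From λ = h/(mv), the wavelength is inversely proportional to velocity:

λ ∝ 1/v

If v → 19.1v, then λ → λ/19.1

When velocity is increased by a factor of 19.1, the wavelength decreases by a factor of 19.1.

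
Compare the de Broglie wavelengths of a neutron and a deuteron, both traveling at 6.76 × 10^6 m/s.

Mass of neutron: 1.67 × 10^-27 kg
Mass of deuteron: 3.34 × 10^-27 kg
The neutron has the longer wavelength.

Using λ = h/(mv), since both particles have the same velocity, the wavelength depends only on mass.

For neutron: λ₁ = h/(m₁v) = 5.87 × 10^-14 m
For deuteron: λ₂ = h/(m₂v) = 2.93 × 10^-14 m

Since λ ∝ 1/m at constant velocity, the lighter particle has the longer wavelength.

The neutron has the longer de Broglie wavelength.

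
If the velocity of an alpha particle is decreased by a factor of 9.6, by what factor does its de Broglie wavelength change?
The wavelength increases by a factor of 9.6.

From λ = h/(mv), the wavelength is inversely proportional to velocity:

λ ∝ 1/v

If v → v/9.6, then λ → 9.6λ

When velocity is decreased by a factor of 9.6, the wavelength increases by a factor of 9.6.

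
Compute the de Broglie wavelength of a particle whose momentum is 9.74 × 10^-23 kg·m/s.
6.80 × 10^-12 m

Using the de Broglie relation λ = h/p:

λ = h/p
λ = (6.626 × 10^-34 J·s) / (9.74 × 10^-23 kg·m/s)
λ = 6.80 × 10^-12 m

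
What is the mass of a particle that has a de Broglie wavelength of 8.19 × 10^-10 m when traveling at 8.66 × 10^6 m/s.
9.34 × 10^-32 kg

From the de Broglie relation λ = h/(mv), we solve for m:

m = h/(λv)
m = (6.626 × 10^-34 J·s) / (8.19 × 10^-10 m × 8.66 × 10^6 m/s)
m = 9.34 × 10^-32 kg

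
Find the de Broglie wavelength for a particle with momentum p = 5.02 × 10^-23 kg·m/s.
1.32 × 10^-11 m

Using the de Broglie relation λ = h/p:

λ = h/p
λ = (6.626 × 10^-34 J·s) / (5.02 × 10^-23 kg·m/s)
λ = 1.32 × 10^-11 m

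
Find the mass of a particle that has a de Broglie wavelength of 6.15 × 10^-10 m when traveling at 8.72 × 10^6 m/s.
1.24 × 10^-31 kg

From the de Broglie relation λ = h/(mv), we solve for m:

m = h/(λv)
m = (6.626 × 10^-34 J·s) / (6.15 × 10^-10 m × 8.72 × 10^6 m/s)
m = 1.24 × 10^-31 kg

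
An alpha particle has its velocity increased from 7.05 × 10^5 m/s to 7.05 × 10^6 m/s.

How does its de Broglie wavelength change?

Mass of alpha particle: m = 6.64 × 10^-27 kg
The wavelength decreases by a factor of 10.

Using λ = h/(mv):

Initial wavelength: λ₁ = h/(mv₁) = 1.42 × 10^-13 m
Final wavelength: λ₂ = h/(mv₂) = 1.42 × 10^-14 m

Since λ ∝ 1/v, when velocity increases by a factor of 10, the wavelength decreases by a factor of 10.

λ₂/λ₁ = v₁/v₂ = 1/10

The wavelength decreases by a factor of 10.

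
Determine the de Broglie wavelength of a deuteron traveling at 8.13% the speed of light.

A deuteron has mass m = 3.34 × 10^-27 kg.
8.14 × 10^-15 m

Using the de Broglie relation λ = h/(mv):

v = 8.13% × c = 2.437 × 10^7 m/s

λ = h/(mv)
λ = (6.626 × 10^-34 J·s) / (3.34 × 10^-27 kg × 2.437 × 10^7 m/s)
λ = 8.14 × 10^-15 m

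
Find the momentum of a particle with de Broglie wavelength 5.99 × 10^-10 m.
1.11 × 10^-24 kg·m/s

From the de Broglie relation λ = h/p, we solve for p:

p = h/λ
p = (6.626 × 10^-34 J·s) / (5.99 × 10^-10 m)
p = 1.11 × 10^-24 kg·m/s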